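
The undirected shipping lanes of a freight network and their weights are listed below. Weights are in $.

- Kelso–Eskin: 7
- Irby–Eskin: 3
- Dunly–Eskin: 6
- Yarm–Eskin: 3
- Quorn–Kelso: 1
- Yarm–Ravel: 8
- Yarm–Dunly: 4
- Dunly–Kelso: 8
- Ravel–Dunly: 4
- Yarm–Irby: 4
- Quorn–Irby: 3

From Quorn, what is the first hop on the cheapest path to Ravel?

Compare a few routes:
Quorn - Irby - Yarm - Ravel: 3+4+8 = 15
Quorn - Kelso - Dunly - Ravel: 1+8+4 = 13
Quorn - Irby - Yarm - Dunly - Ravel: 3+4+4+4 = 15
Cheapest is Quorn - Kelso - Dunly - Ravel at $13.
So from Quorn the first move is to Kelso.

Kelso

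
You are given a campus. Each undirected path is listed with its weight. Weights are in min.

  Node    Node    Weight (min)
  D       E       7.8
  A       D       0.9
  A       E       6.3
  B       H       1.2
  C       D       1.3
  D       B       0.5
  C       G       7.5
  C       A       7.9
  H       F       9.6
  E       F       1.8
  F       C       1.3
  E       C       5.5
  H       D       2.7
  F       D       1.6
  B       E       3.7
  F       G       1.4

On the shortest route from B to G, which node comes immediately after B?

D

Enumerating some paths:
B–D–C–F–G: 0.5+1.3+1.3+1.4 = 4.5
B–D–F–G: 0.5+1.6+1.4 = 3.5
The minimum is 3.5 min via B–D–F–G.
So from B the first move is to D.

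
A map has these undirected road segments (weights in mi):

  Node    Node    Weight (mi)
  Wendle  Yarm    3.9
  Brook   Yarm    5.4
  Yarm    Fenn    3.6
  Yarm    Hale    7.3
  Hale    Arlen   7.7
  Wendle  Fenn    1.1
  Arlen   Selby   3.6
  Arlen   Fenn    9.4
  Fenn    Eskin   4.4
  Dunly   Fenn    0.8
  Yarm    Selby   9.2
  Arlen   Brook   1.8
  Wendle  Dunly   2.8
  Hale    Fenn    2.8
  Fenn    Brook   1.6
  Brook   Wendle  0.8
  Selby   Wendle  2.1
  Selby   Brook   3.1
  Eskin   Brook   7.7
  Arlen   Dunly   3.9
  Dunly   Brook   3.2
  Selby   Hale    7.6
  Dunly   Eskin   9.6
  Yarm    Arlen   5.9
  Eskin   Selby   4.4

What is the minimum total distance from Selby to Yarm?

Compare a few routes:
Selby–Brook–Wendle–Yarm: 3.1+0.8+3.9 = 7.8
Selby–Wendle–Fenn–Yarm: 2.1+1.1+3.6 = 6.8
Selby–Wendle–Yarm: 2.1+3.9 = 6
Selby–Wendle–Brook–Fenn–Yarm: 2.1+0.8+1.6+3.6 = 8.1
The minimum is 6 mi via Selby–Wendle–Yarm.

6 mi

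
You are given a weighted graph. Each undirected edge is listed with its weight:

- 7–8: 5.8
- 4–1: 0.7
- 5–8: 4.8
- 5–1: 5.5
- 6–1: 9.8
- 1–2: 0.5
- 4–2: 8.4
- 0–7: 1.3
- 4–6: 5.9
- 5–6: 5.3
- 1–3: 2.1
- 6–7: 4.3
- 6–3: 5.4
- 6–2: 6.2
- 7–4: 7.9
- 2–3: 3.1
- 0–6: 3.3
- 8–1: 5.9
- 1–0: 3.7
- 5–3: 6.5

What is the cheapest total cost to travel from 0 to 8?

7.1

Compare a few routes:
0 → 6 → 5 → 8: 3.3+5.3+4.8 = 13.4
0 → 6 → 7 → 8: 3.3+4.3+5.8 = 13.4
0 → 7 → 8: 1.3+5.8 = 7.1
0 → 1 → 8: 3.7+5.9 = 9.6
The minimum is 7.1 via 0 → 7 → 8.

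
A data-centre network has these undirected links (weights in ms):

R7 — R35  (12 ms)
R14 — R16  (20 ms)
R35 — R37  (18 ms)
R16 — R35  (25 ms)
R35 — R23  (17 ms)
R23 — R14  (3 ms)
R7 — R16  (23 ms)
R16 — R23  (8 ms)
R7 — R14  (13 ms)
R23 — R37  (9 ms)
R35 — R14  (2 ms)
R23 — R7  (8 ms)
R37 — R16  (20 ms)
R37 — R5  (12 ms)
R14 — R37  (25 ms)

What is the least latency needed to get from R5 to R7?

29 ms

Enumerating some paths:
R5 - R37 - R23 - R14 - R7: 12+9+3+13 = 37
R5 - R37 - R23 - R7: 12+9+8 = 29
Cheapest is R5 - R37 - R23 - R7 at 29 ms.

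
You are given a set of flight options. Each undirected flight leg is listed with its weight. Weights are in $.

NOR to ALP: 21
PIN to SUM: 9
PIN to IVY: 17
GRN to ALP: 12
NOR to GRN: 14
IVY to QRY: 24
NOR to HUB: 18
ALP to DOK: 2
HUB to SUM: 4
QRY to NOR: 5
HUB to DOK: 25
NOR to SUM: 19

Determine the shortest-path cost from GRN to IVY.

Compare a few routes:
GRN - NOR - QRY - IVY: 14+5+24 = 43
GRN - NOR - SUM - PIN - IVY: 14+19+9+17 = 59
The minimum is $43 via GRN - NOR - QRY - IVY.

$43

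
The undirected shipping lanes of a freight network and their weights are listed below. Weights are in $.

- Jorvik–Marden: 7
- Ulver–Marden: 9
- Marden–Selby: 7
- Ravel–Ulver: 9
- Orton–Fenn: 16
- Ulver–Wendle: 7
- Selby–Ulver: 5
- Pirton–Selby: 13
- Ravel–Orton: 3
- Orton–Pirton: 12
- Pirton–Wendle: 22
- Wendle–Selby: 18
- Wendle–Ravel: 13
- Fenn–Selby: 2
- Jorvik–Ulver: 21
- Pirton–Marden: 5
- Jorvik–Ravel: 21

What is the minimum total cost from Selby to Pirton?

Shortest distances from Selby:
Selby: 0
Fenn: 2  (via Selby)
Ulver: 5  (via Selby)
Marden: 7  (via Selby)
Wendle: 12  (via Ulver)
Pirton: 12  (via Marden)
Shortest route: Selby–Marden–Pirton = $12.

$12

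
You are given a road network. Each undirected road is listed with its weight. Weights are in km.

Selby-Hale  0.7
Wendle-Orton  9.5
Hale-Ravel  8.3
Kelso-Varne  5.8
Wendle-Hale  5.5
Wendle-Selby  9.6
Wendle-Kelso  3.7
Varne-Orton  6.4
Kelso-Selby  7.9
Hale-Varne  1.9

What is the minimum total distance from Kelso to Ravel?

Enumerating some paths:
Kelso - Wendle - Selby - Hale - Ravel: 3.7+9.6+0.7+8.3 = 22.3
Kelso - Selby - Hale - Ravel: 7.9+0.7+8.3 = 16.9
Kelso - Varne - Hale - Ravel: 5.8+1.9+8.3 = 16
Kelso - Wendle - Hale - Ravel: 3.7+5.5+8.3 = 17.5
Cheapest is Kelso - Varne - Hale - Ravel at 16 km.

16 km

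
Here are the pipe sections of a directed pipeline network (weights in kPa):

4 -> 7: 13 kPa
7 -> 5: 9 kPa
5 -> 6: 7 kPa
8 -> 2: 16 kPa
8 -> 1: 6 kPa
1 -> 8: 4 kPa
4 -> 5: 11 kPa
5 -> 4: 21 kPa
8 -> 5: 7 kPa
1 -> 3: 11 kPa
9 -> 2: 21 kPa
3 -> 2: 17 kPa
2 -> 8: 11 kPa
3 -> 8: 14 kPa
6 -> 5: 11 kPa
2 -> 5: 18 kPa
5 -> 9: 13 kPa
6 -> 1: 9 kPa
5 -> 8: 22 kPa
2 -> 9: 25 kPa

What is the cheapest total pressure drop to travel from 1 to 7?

Candidate routes:
1 - 3 - 8 - 5 - 4 - 7: 11+14+7+21+13 = 66
1 - 8 - 5 - 4 - 7: 4+7+21+13 = 45
1 - 8 - 2 - 5 - 4 - 7: 4+16+18+21+13 = 72
The minimum is 45 kPa via 1 - 8 - 5 - 4 - 7.

45 kPa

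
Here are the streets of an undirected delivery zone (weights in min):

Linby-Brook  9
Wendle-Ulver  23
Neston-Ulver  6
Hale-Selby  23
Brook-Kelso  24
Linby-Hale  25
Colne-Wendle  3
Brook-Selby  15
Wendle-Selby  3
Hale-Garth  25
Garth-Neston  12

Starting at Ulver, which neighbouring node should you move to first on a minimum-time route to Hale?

Compare a few routes:
Ulver - Wendle - Selby - Hale: 23+3+23 = 49
Ulver - Neston - Garth - Hale: 6+12+25 = 43
Cheapest is Ulver - Neston - Garth - Hale at 43 min.
So from Ulver the first move is to Neston.

Neston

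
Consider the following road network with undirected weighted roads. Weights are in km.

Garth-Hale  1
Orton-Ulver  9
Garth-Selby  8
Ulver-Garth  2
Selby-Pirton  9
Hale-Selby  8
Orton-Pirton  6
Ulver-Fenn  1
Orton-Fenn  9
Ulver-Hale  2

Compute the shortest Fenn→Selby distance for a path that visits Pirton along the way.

Best Fenn to Pirton: Fenn–Orton–Pirton costing 15
Shortest Pirton→Selby: Pirton–Selby = 9
Total via Pirton: 15 + 9 = 24 km.

24 km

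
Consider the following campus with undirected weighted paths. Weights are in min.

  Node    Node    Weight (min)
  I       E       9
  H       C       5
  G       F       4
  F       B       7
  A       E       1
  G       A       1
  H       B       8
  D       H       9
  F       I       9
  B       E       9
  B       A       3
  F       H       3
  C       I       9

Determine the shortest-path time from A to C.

Enumerating some paths:
A → B → H → C: 3+8+5 = 16
A → B → F → H → C: 3+7+3+5 = 18
A → G → F → H → C: 1+4+3+5 = 13
A → E → I → C: 1+9+9 = 19
The minimum is 13 min via A → G → F → H → C.

13 min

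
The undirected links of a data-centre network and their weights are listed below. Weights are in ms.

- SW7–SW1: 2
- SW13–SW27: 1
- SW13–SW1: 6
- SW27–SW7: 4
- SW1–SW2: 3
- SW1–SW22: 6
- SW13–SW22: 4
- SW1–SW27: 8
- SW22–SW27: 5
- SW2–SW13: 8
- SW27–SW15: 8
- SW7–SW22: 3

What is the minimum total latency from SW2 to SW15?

17 ms

Candidate routes:
SW2 → SW1 → SW7 → SW27 → SW15: 3+2+4+8 = 17
SW2 → SW1 → SW13 → SW27 → SW15: 3+6+1+8 = 18
SW2 → SW1 → SW27 → SW15: 3+8+8 = 19
The minimum is 17 ms via SW2 → SW1 → SW7 → SW27 → SW15.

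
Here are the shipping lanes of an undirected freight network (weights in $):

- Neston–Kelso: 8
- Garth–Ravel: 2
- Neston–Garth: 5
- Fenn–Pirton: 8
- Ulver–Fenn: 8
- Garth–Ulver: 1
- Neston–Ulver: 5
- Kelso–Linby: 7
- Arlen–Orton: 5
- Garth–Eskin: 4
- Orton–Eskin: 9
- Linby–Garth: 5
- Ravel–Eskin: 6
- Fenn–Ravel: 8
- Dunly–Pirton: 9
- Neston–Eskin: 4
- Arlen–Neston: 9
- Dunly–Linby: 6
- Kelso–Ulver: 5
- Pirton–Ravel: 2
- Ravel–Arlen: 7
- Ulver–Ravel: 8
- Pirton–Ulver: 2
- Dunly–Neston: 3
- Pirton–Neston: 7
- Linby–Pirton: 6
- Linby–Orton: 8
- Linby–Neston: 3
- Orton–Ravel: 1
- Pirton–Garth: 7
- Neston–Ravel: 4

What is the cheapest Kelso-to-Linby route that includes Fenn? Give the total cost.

$27

Best Kelso to Fenn: Kelso–Ulver–Fenn costing 13
Shortest Fenn→Linby: Fenn–Pirton–Linby = 14
Total via Fenn: 13 + 14 = $27.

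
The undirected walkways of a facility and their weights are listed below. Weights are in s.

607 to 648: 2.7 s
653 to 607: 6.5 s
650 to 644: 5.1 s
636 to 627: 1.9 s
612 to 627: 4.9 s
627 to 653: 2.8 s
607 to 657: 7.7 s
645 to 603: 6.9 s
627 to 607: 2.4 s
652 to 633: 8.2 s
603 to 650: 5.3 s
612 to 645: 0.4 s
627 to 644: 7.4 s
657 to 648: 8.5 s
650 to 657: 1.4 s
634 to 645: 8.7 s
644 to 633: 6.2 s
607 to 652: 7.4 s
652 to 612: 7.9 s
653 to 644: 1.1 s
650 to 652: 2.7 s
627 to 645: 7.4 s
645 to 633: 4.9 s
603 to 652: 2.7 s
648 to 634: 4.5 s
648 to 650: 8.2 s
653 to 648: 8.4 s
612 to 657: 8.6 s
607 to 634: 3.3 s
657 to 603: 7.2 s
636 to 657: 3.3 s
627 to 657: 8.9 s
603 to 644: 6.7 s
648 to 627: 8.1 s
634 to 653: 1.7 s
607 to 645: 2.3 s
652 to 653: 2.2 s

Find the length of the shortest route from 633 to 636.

11.5 s

Compare a few routes:
633 → 645 → 607 → 627 → 636: 4.9+2.3+2.4+1.9 = 11.5
633 → 644 → 653 → 627 → 636: 6.2+1.1+2.8+1.9 = 12
Cheapest is 633 → 645 → 607 → 627 → 636 at 11.5 s.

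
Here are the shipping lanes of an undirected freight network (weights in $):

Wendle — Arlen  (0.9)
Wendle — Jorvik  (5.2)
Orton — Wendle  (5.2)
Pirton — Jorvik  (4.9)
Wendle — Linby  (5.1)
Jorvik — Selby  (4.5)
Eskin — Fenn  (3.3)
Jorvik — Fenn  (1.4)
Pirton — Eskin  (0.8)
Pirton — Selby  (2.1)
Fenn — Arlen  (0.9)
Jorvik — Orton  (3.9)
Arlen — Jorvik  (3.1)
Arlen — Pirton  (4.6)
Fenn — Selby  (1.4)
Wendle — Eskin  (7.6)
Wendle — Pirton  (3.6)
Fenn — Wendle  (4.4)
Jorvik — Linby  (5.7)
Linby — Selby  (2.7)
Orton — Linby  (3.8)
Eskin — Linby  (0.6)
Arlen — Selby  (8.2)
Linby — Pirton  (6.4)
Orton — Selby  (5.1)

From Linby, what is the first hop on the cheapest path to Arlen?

Enumerating some paths:
Linby → Selby → Fenn → Arlen: 2.7+1.4+0.9 = 5
Linby → Eskin → Fenn → Arlen: 0.6+3.3+0.9 = 4.8
The minimum is $4.8 via Linby → Eskin → Fenn → Arlen.
So from Linby the first move is to Eskin.

Eskin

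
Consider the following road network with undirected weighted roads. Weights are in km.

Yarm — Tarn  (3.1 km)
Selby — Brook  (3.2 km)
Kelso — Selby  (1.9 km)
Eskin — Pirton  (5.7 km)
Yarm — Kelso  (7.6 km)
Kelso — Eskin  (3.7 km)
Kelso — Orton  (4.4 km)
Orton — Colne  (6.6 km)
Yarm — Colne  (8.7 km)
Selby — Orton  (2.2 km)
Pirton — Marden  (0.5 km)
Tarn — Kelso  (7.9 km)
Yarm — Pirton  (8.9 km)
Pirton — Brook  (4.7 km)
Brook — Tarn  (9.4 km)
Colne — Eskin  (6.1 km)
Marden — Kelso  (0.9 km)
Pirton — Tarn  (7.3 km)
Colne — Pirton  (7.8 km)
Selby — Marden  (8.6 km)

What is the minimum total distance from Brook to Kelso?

Settle nodes by increasing distance from Brook:
Brook: 0
Selby: 3.2  (via Brook)
Pirton: 4.7  (via Brook)
Kelso: 5.1  (via Selby)
Shortest route: Brook → Selby → Kelso = 5.1 km.

5.1 km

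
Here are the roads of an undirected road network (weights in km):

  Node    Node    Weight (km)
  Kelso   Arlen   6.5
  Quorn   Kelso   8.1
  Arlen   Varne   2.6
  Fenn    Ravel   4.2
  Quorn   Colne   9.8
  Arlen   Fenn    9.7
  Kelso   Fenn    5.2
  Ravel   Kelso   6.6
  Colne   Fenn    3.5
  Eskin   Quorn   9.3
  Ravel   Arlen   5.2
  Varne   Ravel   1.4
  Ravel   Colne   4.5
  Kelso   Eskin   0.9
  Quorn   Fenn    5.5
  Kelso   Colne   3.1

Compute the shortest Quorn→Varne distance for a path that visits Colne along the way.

Best Quorn to Colne: Quorn → Fenn → Colne costing 9
Best Colne to Varne: Colne → Ravel → Varne costing 5.9
Total via Colne: 9 + 5.9 = 14.9 km.

14.9 km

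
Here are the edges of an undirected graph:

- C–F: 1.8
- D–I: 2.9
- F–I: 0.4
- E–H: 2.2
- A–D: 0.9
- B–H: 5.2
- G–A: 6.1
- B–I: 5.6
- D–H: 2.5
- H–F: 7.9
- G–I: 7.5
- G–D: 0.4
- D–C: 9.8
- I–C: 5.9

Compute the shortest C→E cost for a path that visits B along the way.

15.2

Best C to B: C → F → I → B costing 7.8
Shortest B→E: B → H → E = 7.4
Total via B: 7.8 + 7.4 = 15.2.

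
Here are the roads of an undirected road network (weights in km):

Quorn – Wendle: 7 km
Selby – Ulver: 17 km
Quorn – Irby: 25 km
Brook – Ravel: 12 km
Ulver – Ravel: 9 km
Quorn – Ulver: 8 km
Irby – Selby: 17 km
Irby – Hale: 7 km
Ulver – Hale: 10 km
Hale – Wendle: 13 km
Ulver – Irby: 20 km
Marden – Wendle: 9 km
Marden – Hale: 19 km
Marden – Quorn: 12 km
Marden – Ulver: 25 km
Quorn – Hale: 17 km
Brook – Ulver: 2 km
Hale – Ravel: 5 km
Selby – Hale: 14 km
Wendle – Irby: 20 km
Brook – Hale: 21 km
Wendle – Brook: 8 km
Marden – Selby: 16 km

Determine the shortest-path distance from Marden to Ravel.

Shortest distances from Marden:
Marden: 0
Wendle: 9  (via Marden)
Quorn: 12  (via Marden)
Selby: 16  (via Marden)
Brook: 17  (via Wendle)
Ulver: 19  (via Brook)
Hale: 19  (via Marden)
Ravel: 24  (via Hale)
Shortest route: Marden–Hale–Ravel = 24 km.

24 km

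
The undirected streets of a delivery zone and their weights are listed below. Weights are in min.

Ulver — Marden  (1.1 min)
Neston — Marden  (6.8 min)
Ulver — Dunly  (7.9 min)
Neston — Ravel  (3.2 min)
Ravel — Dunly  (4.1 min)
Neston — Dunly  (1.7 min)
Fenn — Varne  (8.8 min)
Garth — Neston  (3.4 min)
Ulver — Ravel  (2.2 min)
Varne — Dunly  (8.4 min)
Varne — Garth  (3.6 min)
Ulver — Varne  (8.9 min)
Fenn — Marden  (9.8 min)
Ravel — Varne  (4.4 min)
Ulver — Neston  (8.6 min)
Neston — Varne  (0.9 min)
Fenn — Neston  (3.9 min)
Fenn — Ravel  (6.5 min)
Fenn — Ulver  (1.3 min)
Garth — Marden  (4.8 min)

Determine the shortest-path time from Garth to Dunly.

Enumerating some paths:
Garth - Varne - Neston - Dunly: 3.6+0.9+1.7 = 6.2
Garth - Neston - Ravel - Dunly: 3.4+3.2+4.1 = 10.7
Garth - Neston - Dunly: 3.4+1.7 = 5.1
The minimum is 5.1 min via Garth - Neston - Dunly.

5.1 min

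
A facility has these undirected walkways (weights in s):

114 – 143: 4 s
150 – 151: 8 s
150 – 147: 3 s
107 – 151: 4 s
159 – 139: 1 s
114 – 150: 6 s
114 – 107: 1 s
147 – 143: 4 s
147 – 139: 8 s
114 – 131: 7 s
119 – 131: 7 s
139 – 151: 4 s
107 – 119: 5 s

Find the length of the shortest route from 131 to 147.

Enumerating some paths:
131 - 119 - 107 - 114 - 143 - 147: 7+5+1+4+4 = 21
131 - 114 - 143 - 147: 7+4+4 = 15
131 - 114 - 150 - 147: 7+6+3 = 16
131 - 119 - 107 - 114 - 150 - 147: 7+5+1+6+3 = 22
Cheapest is 131 - 114 - 143 - 147 at 15 s.

15 s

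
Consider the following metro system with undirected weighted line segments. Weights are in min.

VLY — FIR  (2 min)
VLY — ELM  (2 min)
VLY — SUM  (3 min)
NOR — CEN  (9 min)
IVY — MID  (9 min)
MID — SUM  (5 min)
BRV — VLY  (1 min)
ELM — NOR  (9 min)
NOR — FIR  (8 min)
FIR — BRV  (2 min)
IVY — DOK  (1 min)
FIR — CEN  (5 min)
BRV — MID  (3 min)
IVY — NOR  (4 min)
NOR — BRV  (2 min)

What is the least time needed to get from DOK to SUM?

11 min

Candidate routes:
DOK → IVY → NOR → BRV → VLY → SUM: 1+4+2+1+3 = 11
DOK → IVY → NOR → BRV → FIR → VLY → SUM: 1+4+2+2+2+3 = 14
Cheapest is DOK → IVY → NOR → BRV → VLY → SUM at 11 min.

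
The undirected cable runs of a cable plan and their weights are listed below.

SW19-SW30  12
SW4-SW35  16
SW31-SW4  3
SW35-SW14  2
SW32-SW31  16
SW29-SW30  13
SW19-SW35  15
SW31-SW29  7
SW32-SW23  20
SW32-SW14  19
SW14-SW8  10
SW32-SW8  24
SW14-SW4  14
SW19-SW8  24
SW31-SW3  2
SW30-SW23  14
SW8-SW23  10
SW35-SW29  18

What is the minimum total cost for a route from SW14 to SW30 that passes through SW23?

Best SW14 to SW23: SW14–SW8–SW23 costing 20
Shortest SW23→SW30: SW23–SW30 = 14
Total via SW23: 20 + 14 = 34.

34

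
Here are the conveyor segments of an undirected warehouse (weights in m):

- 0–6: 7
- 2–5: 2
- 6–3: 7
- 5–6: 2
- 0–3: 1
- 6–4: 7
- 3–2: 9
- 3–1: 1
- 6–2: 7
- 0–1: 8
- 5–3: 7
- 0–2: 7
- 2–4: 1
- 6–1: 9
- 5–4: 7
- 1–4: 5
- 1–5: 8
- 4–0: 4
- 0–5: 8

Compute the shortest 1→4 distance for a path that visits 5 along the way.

Best 1 to 5: 1–5 costing 8
Best 5 to 4: 5–2–4 costing 3
Total via 5: 8 + 3 = 11 m.

11 m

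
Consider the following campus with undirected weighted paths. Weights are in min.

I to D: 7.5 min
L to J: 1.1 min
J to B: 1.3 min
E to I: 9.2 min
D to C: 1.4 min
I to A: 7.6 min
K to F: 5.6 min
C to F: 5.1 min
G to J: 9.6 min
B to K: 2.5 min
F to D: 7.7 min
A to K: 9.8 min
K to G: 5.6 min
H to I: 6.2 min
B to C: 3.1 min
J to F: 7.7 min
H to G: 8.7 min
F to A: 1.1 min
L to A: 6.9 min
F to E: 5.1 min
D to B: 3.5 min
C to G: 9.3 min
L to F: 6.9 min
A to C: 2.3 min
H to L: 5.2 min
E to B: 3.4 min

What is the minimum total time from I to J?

12.3 min

Settle nodes by increasing distance from I:
I: 0
H: 6.2  (via I)
D: 7.5  (via I)
A: 7.6  (via I)
F: 8.7  (via A)
C: 8.9  (via D)
E: 9.2  (via I)
B: 11  (via D)
L: 11.4  (via H)
J: 12.3  (via B)
Shortest route: I → D → B → J = 12.3 min.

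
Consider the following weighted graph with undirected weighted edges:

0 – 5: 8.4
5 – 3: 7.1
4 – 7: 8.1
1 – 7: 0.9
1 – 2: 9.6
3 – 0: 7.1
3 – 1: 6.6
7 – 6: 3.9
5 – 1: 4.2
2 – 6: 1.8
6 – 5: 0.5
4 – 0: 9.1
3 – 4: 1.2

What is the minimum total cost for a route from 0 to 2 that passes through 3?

Shortest 0→3: 0–3 = 7.1
Shortest 3→2: 3–5–6–2 = 9.4
Total via 3: 7.1 + 9.4 = 16.5.

16.5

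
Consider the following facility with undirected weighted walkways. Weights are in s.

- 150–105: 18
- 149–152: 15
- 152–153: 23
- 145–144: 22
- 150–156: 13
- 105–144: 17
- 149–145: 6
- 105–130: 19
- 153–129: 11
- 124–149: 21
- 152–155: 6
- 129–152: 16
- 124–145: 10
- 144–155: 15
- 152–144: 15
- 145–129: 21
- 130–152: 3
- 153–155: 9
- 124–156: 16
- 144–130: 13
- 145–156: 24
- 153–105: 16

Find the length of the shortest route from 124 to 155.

Running Dijkstra from 124:
124: 0
145: 10  (via 124)
149: 16  (via 145)
156: 16  (via 124)
150: 29  (via 156)
152: 31  (via 149)
129: 31  (via 145)
144: 32  (via 145)
130: 34  (via 152)
155: 37  (via 152)
Shortest route: 124–145–149–152–155 = 37 s.

37 s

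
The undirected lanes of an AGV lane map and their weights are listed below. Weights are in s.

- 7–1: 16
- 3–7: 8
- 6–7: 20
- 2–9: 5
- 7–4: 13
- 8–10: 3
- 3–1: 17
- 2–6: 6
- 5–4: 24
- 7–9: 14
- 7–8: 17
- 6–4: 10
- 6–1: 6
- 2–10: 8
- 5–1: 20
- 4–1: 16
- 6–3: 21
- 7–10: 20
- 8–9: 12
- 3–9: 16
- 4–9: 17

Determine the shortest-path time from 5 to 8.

43 s

Compare a few routes:
5–1–6–2–9–8: 20+6+6+5+12 = 49
5–1–6–2–10–8: 20+6+6+8+3 = 43
Cheapest is 5–1–6–2–10–8 at 43 s.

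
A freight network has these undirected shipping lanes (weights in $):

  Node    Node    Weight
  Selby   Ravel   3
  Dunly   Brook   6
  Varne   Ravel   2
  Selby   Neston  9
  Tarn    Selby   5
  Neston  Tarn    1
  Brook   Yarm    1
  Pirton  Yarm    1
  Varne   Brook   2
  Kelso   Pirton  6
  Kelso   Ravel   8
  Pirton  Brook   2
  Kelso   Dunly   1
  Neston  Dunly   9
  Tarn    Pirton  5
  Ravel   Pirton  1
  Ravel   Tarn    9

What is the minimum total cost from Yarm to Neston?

$7

Enumerating some paths:
Yarm → Pirton → Ravel → Selby → Tarn → Neston: 1+1+3+5+1 = 11
Yarm → Brook → Pirton → Tarn → Neston: 1+2+5+1 = 9
Yarm → Pirton → Tarn → Neston: 1+5+1 = 7
Cheapest is Yarm → Pirton → Tarn → Neston at $7.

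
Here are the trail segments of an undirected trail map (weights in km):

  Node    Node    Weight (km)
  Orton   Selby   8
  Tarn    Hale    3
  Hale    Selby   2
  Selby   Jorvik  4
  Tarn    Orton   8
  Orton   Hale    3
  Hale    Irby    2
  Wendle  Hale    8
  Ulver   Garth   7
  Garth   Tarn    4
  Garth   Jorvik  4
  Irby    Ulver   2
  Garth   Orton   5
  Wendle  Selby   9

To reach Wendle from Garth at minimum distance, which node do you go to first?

Enumerating some paths:
Garth → Tarn → Hale → Wendle: 4+3+8 = 15
Garth → Jorvik → Selby → Wendle: 4+4+9 = 17
Garth → Orton → Hale → Wendle: 5+3+8 = 16
Cheapest is Garth → Tarn → Hale → Wendle at 15 km.
So from Garth the first move is to Tarn.

Tarn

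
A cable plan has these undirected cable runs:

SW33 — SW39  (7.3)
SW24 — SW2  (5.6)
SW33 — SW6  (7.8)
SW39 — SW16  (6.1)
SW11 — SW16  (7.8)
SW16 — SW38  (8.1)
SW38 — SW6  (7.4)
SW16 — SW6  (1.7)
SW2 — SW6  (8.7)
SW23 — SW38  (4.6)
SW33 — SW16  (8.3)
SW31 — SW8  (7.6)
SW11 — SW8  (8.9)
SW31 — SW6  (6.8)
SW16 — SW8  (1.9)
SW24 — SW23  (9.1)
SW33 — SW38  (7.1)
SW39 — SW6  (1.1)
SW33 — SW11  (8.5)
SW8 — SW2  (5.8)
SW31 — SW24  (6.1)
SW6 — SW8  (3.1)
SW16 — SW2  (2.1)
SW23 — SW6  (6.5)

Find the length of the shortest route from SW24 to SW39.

10.5

Enumerating some paths:
SW24–SW2–SW16–SW8–SW6–SW39: 5.6+2.1+1.9+3.1+1.1 = 13.8
SW24–SW31–SW6–SW39: 6.1+6.8+1.1 = 14
SW24–SW2–SW16–SW6–SW39: 5.6+2.1+1.7+1.1 = 10.5
SW24–SW2–SW16–SW39: 5.6+2.1+6.1 = 13.8
The minimum is 10.5 via SW24–SW2–SW16–SW6–SW39.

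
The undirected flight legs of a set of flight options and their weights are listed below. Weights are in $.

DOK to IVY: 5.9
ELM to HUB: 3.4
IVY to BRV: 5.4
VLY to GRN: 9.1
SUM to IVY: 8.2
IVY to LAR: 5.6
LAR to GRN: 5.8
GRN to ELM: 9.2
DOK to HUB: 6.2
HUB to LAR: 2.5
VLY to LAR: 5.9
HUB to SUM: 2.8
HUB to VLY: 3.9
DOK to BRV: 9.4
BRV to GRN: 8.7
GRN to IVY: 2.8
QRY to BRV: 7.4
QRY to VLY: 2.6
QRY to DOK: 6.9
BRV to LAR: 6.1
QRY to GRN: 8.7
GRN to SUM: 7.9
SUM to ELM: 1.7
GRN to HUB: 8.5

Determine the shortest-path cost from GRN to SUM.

Compare a few routes:
GRN–ELM–SUM: 9.2+1.7 = 10.9
GRN–SUM: 7.9 = 7.9
The minimum is $7.9 via GRN–SUM.

$7.9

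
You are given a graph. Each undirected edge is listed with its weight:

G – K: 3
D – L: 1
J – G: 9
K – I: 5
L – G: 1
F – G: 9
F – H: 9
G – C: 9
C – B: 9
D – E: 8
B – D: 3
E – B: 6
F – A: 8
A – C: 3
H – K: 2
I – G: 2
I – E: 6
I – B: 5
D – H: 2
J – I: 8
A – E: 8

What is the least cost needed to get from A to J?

21

Settle nodes by increasing distance from A:
A: 0
C: 3  (via A)
E: 8  (via A)
F: 8  (via A)
B: 12  (via C)
G: 12  (via C)
L: 13  (via G)
D: 14  (via L)
I: 14  (via E)
K: 15  (via G)
H: 16  (via D)
J: 21  (via G)
Shortest route: A–C–G–J = 21.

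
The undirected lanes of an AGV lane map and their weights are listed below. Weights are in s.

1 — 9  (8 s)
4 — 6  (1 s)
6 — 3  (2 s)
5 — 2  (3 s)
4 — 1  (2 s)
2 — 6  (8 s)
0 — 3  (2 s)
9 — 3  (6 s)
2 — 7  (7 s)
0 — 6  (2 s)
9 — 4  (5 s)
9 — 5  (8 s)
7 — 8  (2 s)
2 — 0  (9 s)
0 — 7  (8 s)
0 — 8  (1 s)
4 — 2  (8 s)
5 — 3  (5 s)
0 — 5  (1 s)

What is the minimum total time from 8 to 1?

Enumerating some paths:
8–0–5–3–6–4–1: 1+1+5+2+1+2 = 12
8–7–0–6–4–1: 2+8+2+1+2 = 15
8–0–6–4–1: 1+2+1+2 = 6
8–0–3–6–4–1: 1+2+2+1+2 = 8
Cheapest is 8–0–6–4–1 at 6 s.

6 s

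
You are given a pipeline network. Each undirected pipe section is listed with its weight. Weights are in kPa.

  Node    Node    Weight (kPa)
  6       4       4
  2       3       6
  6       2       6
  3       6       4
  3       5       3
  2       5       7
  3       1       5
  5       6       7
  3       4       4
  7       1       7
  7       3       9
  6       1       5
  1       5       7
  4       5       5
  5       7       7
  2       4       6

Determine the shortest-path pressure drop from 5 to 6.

7 kPa

Compare a few routes:
5 - 4 - 6: 5+4 = 9
5 - 6: 7 = 7
The minimum is 7 kPa via 5 - 6.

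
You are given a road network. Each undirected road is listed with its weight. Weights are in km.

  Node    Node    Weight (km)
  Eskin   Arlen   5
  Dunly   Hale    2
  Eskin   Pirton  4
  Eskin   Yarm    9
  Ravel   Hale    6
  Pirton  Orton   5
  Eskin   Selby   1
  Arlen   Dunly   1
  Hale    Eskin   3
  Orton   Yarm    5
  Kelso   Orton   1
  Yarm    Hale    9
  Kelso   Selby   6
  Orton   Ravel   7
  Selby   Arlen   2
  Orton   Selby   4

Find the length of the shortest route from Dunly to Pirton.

8 km

Settle nodes by increasing distance from Dunly:
Dunly: 0
Arlen: 1  (via Dunly)
Hale: 2  (via Dunly)
Selby: 3  (via Arlen)
Eskin: 4  (via Selby)
Orton: 7  (via Selby)
Ravel: 8  (via Hale)
Pirton: 8  (via Eskin)
Shortest route: Dunly → Arlen → Selby → Eskin → Pirton = 8 km.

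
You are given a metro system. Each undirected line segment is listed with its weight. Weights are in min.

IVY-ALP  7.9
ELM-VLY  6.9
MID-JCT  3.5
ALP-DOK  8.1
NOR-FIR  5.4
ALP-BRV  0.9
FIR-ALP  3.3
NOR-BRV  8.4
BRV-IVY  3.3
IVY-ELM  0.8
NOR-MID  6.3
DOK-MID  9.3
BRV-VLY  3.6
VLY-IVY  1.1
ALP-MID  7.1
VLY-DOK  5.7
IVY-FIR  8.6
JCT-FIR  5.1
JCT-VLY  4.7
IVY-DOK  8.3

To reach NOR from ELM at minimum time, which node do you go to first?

IVY

Enumerating some paths:
ELM–IVY–BRV–ALP–FIR–NOR: 0.8+3.3+0.9+3.3+5.4 = 13.7
ELM–IVY–BRV–NOR: 0.8+3.3+8.4 = 12.5
The minimum is 12.5 min via ELM–IVY–BRV–NOR.
So from ELM the first move is to IVY.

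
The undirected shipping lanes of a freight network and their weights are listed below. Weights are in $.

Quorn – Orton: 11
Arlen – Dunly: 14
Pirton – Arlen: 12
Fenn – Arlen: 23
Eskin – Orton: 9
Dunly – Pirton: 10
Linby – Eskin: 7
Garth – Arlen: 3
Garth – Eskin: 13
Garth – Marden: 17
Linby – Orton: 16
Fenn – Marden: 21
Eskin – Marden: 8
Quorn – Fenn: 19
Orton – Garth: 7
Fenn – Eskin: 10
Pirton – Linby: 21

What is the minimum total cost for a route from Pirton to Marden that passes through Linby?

$36

Best Pirton to Linby: Pirton–Linby costing 21
Best Linby to Marden: Linby–Eskin–Marden costing 15
Total via Linby: 21 + 15 = $36.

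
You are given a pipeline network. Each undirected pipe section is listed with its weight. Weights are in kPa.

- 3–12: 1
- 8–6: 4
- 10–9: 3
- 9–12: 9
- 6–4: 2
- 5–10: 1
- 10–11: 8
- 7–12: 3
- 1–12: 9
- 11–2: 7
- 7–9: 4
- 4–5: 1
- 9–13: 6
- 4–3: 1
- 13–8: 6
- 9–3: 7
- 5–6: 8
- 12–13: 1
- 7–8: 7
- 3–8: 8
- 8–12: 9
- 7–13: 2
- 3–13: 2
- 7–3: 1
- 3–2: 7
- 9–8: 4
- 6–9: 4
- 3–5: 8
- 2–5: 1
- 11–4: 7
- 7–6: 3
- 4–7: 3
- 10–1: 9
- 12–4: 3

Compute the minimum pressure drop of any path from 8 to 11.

Candidate routes:
8 - 6 - 7 - 3 - 4 - 11: 4+3+1+1+7 = 16
8 - 9 - 10 - 11: 4+3+8 = 15
8 - 6 - 4 - 5 - 2 - 11: 4+2+1+1+7 = 15
8 - 6 - 4 - 11: 4+2+7 = 13
Cheapest is 8 - 6 - 4 - 11 at 13 kPa.

13 kPa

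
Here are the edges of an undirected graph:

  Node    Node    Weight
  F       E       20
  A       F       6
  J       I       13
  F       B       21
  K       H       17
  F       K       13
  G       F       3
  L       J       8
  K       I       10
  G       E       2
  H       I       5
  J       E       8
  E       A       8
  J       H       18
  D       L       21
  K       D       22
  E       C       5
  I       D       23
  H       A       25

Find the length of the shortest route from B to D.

Running Dijkstra from B:
B: 0
F: 21  (via B)
G: 24  (via F)
E: 26  (via G)
A: 27  (via F)
C: 31  (via E)
J: 34  (via E)
K: 34  (via F)
L: 42  (via J)
I: 44  (via K)
H: 49  (via I)
D: 56  (via K)
Shortest route: B → F → K → D = 56.

56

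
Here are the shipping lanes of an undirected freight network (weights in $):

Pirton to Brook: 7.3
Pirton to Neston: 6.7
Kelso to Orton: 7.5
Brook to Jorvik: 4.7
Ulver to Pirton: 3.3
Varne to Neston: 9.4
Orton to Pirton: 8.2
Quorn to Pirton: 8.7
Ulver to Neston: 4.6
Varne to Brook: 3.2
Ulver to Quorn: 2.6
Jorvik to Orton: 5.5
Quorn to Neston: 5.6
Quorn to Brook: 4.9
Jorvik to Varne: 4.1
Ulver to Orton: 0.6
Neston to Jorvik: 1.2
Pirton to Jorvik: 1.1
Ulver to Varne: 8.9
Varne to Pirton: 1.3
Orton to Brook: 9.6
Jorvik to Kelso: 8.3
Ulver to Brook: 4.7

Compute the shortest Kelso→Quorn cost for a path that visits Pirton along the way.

Best Kelso to Pirton: Kelso–Jorvik–Pirton costing 9.4
Shortest Pirton→Quorn: Pirton–Ulver–Quorn = 5.9
Total via Pirton: 9.4 + 5.9 = $15.3.

$15.3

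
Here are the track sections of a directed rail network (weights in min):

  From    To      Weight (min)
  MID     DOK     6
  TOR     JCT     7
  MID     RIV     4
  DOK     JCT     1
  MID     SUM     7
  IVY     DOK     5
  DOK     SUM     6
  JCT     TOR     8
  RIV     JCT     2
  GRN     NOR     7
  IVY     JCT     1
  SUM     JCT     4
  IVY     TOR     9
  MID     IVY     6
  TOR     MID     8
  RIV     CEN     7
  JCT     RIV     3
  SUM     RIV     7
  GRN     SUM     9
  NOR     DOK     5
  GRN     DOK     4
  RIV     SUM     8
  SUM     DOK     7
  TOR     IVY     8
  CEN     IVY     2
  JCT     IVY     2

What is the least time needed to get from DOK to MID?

Candidate routes:
DOK–JCT–TOR–MID: 1+8+8 = 17
DOK–JCT–IVY–TOR–MID: 1+2+9+8 = 20
DOK–SUM–JCT–TOR–MID: 6+4+8+8 = 26
DOK–SUM–JCT–IVY–TOR–MID: 6+4+2+9+8 = 29
The minimum is 17 min via DOK–JCT–TOR–MID.

17 min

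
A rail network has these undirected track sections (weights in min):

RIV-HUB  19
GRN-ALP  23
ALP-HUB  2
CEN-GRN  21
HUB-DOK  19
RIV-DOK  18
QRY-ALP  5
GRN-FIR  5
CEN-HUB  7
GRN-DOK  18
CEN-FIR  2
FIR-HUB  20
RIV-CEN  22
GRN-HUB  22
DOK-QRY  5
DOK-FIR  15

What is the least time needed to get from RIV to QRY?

23 min

Settle nodes by increasing distance from RIV:
RIV: 0
DOK: 18  (via RIV)
HUB: 19  (via RIV)
ALP: 21  (via HUB)
CEN: 22  (via RIV)
QRY: 23  (via DOK)
Shortest route: RIV–DOK–QRY = 23 min.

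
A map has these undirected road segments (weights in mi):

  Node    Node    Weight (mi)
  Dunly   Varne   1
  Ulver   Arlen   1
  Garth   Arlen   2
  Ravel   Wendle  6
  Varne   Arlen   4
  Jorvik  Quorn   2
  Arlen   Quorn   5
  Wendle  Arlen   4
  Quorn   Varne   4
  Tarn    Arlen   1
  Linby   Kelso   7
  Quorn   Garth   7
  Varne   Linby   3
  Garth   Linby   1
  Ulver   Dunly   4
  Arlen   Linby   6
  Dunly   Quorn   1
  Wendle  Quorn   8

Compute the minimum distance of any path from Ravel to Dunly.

15 mi

Candidate routes:
Ravel → Wendle → Arlen → Quorn → Dunly: 6+4+5+1 = 16
Ravel → Wendle → Arlen → Ulver → Dunly: 6+4+1+4 = 15
Cheapest is Ravel → Wendle → Arlen → Ulver → Dunly at 15 mi.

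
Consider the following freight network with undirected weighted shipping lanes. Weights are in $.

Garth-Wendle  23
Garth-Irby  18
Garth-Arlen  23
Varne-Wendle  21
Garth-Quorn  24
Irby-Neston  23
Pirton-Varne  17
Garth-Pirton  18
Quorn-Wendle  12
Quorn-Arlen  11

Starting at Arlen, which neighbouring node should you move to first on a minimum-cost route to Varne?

Quorn

Compare a few routes:
Arlen → Garth → Pirton → Varne: 23+18+17 = 58
Arlen → Quorn → Wendle → Varne: 11+12+21 = 44
The minimum is $44 via Arlen → Quorn → Wendle → Varne.
So from Arlen the first move is to Quorn.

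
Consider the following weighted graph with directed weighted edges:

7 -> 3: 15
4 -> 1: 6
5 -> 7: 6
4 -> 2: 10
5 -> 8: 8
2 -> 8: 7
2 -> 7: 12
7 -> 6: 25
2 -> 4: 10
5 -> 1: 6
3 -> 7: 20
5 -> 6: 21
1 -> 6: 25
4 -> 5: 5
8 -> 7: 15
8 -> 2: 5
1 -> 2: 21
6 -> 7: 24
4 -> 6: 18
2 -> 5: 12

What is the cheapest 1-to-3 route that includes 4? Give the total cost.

Shortest 1→4: 1 → 2 → 4 = 31
Shortest 4→3: 4 → 5 → 7 → 3 = 26
Total via 4: 31 + 26 = 57.

57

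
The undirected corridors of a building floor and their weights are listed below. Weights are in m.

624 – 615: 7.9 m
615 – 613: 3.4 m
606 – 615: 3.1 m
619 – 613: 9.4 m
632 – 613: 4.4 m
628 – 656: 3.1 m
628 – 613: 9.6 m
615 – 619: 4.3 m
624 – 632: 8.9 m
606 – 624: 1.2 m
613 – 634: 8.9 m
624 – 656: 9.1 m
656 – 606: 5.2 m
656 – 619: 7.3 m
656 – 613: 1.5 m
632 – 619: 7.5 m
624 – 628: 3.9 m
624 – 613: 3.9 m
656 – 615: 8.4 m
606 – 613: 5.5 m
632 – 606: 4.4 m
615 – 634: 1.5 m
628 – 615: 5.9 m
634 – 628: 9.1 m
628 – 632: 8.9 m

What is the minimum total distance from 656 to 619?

Settle nodes by increasing distance from 656:
656: 0
613: 1.5  (via 656)
628: 3.1  (via 656)
615: 4.9  (via 613)
606: 5.2  (via 656)
624: 5.4  (via 613)
632: 5.9  (via 613)
634: 6.4  (via 615)
619: 7.3  (via 656)
Shortest route: 656–619 = 7.3 m.

7.3 m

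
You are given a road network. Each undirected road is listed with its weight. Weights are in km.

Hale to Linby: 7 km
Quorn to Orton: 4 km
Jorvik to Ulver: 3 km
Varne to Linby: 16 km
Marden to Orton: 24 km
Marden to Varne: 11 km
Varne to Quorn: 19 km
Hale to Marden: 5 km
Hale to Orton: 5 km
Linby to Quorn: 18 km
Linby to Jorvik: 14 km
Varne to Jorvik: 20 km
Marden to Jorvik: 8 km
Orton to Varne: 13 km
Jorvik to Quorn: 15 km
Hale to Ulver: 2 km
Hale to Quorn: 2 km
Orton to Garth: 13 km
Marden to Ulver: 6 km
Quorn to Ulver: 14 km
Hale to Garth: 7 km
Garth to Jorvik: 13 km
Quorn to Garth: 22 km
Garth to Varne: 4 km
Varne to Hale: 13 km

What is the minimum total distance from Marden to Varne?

11 km

Compare a few routes:
Marden–Hale–Garth–Varne: 5+7+4 = 16
Marden–Varne: 11 = 11
Marden–Ulver–Hale–Garth–Varne: 6+2+7+4 = 19
Marden–Hale–Varne: 5+13 = 18
The minimum is 11 km via Marden–Varne.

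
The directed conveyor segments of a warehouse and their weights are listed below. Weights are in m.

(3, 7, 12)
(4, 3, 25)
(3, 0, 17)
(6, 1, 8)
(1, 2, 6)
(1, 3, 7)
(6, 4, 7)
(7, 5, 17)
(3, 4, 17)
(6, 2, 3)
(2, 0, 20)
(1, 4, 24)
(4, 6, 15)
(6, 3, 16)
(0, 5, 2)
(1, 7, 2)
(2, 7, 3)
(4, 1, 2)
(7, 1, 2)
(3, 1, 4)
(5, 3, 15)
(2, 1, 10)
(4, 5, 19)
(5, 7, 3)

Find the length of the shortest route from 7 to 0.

Compare a few routes:
7 - 1 - 3 - 0: 2+7+17 = 26
7 - 1 - 2 - 0: 2+6+20 = 28
7 - 5 - 3 - 0: 17+15+17 = 49
Cheapest is 7 - 1 - 3 - 0 at 26 m.

26 m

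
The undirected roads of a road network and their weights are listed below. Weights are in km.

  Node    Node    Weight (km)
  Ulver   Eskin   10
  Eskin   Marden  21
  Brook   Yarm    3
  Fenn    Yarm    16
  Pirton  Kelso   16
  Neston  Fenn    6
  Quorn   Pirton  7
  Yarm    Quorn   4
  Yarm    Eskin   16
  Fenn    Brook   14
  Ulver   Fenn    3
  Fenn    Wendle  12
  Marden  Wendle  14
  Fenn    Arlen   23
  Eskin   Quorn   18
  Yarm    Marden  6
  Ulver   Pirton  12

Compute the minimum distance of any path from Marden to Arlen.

Running Dijkstra from Marden:
Marden: 0
Yarm: 6  (via Marden)
Brook: 9  (via Yarm)
Quorn: 10  (via Yarm)
Wendle: 14  (via Marden)
Pirton: 17  (via Quorn)
Eskin: 21  (via Marden)
Fenn: 22  (via Yarm)
Ulver: 25  (via Fenn)
Neston: 28  (via Fenn)
Kelso: 33  (via Pirton)
Arlen: 45  (via Fenn)
Shortest route: Marden–Yarm–Fenn–Arlen = 45 km.

45 km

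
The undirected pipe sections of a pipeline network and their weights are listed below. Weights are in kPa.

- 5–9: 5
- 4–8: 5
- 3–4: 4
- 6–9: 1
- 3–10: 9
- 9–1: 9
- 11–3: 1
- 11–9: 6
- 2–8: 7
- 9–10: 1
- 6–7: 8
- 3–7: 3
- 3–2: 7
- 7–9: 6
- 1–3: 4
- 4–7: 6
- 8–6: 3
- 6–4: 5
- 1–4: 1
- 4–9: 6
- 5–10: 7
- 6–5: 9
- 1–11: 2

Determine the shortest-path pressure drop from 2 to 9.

Enumerating some paths:
2–3–11–9: 7+1+6 = 14
2–8–6–9: 7+3+1 = 11
2–3–7–9: 7+3+6 = 16
2–3–10–9: 7+9+1 = 17
The minimum is 11 kPa via 2–8–6–9.

11 kPa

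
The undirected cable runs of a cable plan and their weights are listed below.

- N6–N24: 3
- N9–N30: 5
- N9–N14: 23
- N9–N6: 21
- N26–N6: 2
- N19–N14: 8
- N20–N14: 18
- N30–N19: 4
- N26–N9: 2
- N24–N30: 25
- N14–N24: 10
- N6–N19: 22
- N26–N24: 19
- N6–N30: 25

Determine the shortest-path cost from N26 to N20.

33

Enumerating some paths:
N26 → N6 → N24 → N14 → N20: 2+3+10+18 = 33
N26 → N9 → N30 → N19 → N14 → N20: 2+5+4+8+18 = 37
The minimum is 33 via N26 → N6 → N24 → N14 → N20.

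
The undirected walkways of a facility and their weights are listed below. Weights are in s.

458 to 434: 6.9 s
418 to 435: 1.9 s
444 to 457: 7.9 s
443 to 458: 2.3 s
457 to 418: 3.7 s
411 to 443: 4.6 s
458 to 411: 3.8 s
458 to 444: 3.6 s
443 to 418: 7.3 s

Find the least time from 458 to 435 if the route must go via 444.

Shortest 458→444: 458–444 = 3.6
Best 444 to 435: 444–457–418–435 costing 13.5
Total via 444: 3.6 + 13.5 = 17.1 s.

17.1 s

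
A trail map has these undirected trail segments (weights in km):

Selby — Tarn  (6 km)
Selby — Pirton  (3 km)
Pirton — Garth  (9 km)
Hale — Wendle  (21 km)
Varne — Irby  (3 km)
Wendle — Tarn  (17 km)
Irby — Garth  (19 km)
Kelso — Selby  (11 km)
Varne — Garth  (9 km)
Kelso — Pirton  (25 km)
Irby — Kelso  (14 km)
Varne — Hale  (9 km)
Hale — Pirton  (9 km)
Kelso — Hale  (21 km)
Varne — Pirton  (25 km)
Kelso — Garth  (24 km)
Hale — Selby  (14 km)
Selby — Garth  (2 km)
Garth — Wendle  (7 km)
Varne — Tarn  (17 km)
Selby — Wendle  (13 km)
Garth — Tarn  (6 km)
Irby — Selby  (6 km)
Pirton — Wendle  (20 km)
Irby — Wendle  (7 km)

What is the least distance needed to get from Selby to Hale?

12 km

Shortest distances from Selby:
Selby: 0
Garth: 2  (via Selby)
Pirton: 3  (via Selby)
Tarn: 6  (via Selby)
Irby: 6  (via Selby)
Varne: 9  (via Irby)
Wendle: 9  (via Garth)
Kelso: 11  (via Selby)
Hale: 12  (via Pirton)
Shortest route: Selby → Pirton → Hale = 12 km.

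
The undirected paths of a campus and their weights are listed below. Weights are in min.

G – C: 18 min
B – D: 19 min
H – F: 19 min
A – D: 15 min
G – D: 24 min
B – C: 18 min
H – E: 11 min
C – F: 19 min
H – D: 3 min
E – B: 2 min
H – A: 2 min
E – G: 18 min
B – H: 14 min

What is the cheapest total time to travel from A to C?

Candidate routes:
A–H–B–C: 2+14+18 = 34
A–H–E–B–C: 2+11+2+18 = 33
The minimum is 33 min via A–H–E–B–C.

33 min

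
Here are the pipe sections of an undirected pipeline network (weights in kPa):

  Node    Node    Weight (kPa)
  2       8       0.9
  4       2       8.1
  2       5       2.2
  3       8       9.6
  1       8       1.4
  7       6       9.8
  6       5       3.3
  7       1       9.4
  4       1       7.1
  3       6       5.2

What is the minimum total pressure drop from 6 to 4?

13.6 kPa

Shortest distances from 6:
6: 0
5: 3.3  (via 6)
3: 5.2  (via 6)
2: 5.5  (via 5)
8: 6.4  (via 2)
1: 7.8  (via 8)
7: 9.8  (via 6)
4: 13.6  (via 2)
Shortest route: 6 → 5 → 2 → 4 = 13.6 kPa.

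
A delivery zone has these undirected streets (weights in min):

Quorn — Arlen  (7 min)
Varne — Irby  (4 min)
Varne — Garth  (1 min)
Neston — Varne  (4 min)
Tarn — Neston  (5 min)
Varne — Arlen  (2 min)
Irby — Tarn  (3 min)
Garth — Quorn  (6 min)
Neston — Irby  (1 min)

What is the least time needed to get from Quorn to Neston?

11 min

Compare a few routes:
Quorn → Garth → Varne → Irby → Neston: 6+1+4+1 = 12
Quorn → Garth → Varne → Neston: 6+1+4 = 11
The minimum is 11 min via Quorn → Garth → Varne → Neston.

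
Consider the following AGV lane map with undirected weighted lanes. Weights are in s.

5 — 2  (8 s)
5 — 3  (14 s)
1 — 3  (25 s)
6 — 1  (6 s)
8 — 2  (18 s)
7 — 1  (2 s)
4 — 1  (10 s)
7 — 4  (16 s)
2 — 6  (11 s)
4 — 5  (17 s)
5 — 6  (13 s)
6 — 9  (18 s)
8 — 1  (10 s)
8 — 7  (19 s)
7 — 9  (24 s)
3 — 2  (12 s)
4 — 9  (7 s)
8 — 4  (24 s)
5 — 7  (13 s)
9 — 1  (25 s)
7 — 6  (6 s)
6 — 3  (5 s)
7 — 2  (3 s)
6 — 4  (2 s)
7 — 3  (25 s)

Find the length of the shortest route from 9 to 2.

Settle nodes by increasing distance from 9:
9: 0
4: 7  (via 9)
6: 9  (via 4)
3: 14  (via 6)
1: 15  (via 6)
7: 15  (via 6)
2: 18  (via 7)
Shortest route: 9–4–6–7–2 = 18 s.

18 s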